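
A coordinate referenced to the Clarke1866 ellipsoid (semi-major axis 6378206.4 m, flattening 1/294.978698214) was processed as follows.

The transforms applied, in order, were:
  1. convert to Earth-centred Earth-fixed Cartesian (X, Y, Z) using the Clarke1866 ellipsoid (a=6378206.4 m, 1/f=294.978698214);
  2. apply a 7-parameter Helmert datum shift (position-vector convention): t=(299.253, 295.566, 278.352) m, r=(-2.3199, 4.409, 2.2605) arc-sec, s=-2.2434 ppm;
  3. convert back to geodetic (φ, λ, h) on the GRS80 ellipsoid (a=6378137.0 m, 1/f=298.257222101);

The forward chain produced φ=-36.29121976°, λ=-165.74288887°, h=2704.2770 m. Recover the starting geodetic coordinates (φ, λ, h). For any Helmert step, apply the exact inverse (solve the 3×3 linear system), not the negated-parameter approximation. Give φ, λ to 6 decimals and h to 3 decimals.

φ=-36.294697°, λ=-165.741385°, h=3190.031 m

start: φ=-36.291220°, λ=-165.742889°, h=2704.277 m
→ ECEF (a=6378137.000, f=1/298.257222101): X=-4990527.2518, Y=-1268091.8192, Z=-3755886.6958
→ Helmert⁻¹: X=-4990771.3083, Y=-1268293.2880, Z=-3756294.4191
→ geod (Bowring, a=6378206.400): φ=-36.29469700°, λ=-165.74138500°, h=3190.0310 m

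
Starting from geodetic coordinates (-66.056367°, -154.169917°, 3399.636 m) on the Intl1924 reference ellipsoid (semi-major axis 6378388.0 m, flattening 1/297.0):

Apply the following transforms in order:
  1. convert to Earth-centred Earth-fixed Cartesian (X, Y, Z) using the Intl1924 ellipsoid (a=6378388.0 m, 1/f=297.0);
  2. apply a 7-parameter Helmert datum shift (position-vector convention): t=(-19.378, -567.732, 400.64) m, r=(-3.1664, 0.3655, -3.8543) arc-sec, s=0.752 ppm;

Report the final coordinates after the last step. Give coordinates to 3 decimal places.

start: φ=-66.056367°, λ=-154.169917°, h=3399.636 m
→ ECEF (a=6378388.000, f=1/297.0): X=-2337776.0488, Y=-1131639.7718, Z=-5809740.4189
→ Helmert 7p (PV): X=-2337828.6257, Y=-1132253.8569, Z=-5809322.6333

X=-2337828.626 m, Y=-1132253.857 m, Z=-5809322.633 m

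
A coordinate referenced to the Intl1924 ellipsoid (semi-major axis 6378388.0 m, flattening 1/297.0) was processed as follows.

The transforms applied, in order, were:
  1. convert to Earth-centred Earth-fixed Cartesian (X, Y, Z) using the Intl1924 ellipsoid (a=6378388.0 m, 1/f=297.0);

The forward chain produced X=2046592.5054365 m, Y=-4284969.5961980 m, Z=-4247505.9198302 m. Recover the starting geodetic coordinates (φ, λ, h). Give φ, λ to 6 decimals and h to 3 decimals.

start: X=2046592.5054, Y=-4284969.5962, Z=-4247505.9198 m
→ geod (Bowring, a=6378388.000): φ=-42.00370500°, λ=-64.46986800°, h=2276.1250 m

φ=-42.003705°, λ=-64.469868°, h=2276.125 m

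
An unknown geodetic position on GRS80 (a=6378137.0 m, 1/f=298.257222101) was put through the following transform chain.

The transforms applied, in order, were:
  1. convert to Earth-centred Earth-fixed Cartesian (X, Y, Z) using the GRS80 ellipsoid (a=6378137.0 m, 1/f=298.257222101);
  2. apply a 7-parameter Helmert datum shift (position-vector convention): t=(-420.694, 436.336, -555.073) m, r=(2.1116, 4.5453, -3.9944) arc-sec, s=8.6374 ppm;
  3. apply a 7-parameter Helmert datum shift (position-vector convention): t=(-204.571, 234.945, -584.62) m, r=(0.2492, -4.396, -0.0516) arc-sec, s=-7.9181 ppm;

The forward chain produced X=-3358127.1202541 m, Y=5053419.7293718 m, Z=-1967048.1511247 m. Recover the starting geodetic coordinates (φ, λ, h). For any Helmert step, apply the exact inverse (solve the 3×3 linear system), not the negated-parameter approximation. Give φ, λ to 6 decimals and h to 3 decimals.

φ=-18.068993°, λ=123.604879°, h=1037.501 m

start: X=-3358127.1203, Y=5053419.7294, Z=-1967048.1511 m
→ Helmert⁻¹: X=-3357992.3110, Y=5053221.5805, Z=-1966413.6401
→ Helmert⁻¹: X=-3357597.1407, Y=5052656.4545, Z=-1965967.3018
→ geod (Bowring, a=6378137.000): φ=-18.06899300°, λ=123.60487900°, h=1037.5010 m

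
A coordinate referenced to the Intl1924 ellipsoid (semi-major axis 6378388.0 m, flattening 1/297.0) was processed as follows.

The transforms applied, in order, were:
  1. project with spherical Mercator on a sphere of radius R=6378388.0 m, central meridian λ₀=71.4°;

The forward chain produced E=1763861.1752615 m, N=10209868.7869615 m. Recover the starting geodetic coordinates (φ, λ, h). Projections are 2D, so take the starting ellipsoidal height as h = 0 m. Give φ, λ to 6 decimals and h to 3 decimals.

start: E=1763861.1753, N=10209868.7870 m
→ merc⁻¹: φ=67.18674200°, λ=87.24441100°

φ=67.186742°, λ=87.244411°, h=0.000 m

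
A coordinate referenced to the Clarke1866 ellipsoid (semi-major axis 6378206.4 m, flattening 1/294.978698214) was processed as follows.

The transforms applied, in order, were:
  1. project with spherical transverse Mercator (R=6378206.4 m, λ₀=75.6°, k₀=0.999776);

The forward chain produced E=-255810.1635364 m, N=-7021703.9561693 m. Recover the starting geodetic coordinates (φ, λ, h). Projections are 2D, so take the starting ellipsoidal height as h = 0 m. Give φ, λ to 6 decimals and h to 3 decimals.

φ=-62.999852°, λ=70.533320°, h=0.000 m

start: E=-255810.1635, N=-7021703.9562 m
→ tm⁻¹: φ=-62.99985200°, λ=70.53332000°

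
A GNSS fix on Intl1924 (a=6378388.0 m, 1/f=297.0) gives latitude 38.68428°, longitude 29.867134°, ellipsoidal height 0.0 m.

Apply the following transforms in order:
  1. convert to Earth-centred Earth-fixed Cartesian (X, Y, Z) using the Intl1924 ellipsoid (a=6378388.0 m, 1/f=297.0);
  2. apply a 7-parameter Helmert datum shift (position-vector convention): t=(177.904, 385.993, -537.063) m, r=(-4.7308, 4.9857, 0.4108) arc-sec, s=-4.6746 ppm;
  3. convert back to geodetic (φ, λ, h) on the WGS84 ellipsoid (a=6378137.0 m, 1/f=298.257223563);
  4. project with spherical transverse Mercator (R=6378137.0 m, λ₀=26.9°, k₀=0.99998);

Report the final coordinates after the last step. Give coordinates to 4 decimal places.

E=258169.8501 m, N=4309478.7514 m

start: φ=38.684280°, λ=29.867134°, h=0.000 m
→ ECEF (a=6378388.000, f=1/297.0): X=4323367.1728, Y=2482747.4920, Z=3965083.3858
→ Helmert 7p (PV): X=4323615.7631, Y=2483221.4306, Z=3964366.3435
→ geod (Bowring, a=6378137.000): φ=38.67589278°, λ=29.87043427°, h=119.7938 m
→ tm (R=6378137.0, λ₀=26.9°): E=258169.8501, N=4309478.7514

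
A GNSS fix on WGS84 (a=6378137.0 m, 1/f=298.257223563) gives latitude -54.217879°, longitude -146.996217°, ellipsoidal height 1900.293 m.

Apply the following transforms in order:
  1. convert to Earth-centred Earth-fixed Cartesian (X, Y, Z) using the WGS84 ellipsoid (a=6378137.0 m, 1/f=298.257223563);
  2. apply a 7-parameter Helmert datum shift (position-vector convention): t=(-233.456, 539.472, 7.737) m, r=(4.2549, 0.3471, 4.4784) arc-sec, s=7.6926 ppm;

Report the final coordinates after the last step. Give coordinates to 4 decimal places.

start: φ=-54.217879°, λ=-146.996217°, h=1900.293 m
→ ECEF (a=6378137.000, f=1/298.257223563): X=-3135385.8256, Y=-2036437.6968, Z=-5152502.7516
→ Helmert 7p (PV): X=-3135607.8563, Y=-2035875.6777, Z=-5152571.3832

X=-3135607.8563 m, Y=-2035875.6777 m, Z=-5152571.3832 m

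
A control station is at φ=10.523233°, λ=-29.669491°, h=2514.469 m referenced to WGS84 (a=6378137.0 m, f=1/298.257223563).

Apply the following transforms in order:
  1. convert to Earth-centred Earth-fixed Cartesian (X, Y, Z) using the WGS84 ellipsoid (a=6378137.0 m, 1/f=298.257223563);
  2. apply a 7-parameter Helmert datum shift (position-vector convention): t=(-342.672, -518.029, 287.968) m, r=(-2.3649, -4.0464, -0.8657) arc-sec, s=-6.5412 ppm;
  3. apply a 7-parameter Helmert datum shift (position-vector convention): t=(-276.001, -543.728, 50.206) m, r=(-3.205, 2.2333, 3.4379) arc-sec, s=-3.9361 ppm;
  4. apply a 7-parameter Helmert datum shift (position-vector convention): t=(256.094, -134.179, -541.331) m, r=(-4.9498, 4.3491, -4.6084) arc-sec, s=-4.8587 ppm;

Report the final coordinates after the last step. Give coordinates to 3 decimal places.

start: φ=10.523233°, λ=-29.669491°, h=2514.469 m
→ ECEF (a=6378137.000, f=1/298.257223563): X=5451479.0661, Y=-3105622.6956, Z=1157656.4067
→ Helmert 7p (PV): X=5451064.9904, Y=-3106130.0171, Z=1158079.3528
→ Helmert 7p (PV): X=5450831.8433, Y=-3106552.6698, Z=1158114.2438
→ Helmert 7p (PV): X=5451016.4654, Y=-3106765.7463, Z=1157526.9040

X=5451016.465 m, Y=-3106765.746 m, Z=1157526.904 m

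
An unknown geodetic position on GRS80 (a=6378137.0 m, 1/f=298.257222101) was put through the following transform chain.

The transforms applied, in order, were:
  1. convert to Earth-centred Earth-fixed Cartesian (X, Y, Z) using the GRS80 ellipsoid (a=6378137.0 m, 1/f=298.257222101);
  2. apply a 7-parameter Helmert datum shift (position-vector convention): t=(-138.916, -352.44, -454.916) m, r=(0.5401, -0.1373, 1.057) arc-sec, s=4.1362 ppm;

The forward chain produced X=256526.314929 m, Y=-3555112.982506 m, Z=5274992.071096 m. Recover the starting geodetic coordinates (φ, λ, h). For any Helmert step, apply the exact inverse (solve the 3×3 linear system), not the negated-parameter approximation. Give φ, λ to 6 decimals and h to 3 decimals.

start: X=256526.3149, Y=-3555112.9825, Z=5274992.0711 m
→ Helmert⁻¹: X=256649.4647, Y=-3554733.3409, Z=5275434.3040
→ geod (Bowring, a=6378137.000): φ=56.13597300°, λ=-85.87044700°, h=3060.0910 m

φ=56.135973°, λ=-85.870447°, h=3060.091 m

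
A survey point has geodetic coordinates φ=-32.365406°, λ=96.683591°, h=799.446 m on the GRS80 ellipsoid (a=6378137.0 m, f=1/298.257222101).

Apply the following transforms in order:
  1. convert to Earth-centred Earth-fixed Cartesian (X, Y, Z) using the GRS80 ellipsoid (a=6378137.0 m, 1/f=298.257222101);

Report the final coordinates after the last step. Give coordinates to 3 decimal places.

start: φ=-32.365406°, λ=96.683591°, h=799.446 m
→ ECEF (a=6378137.000, f=1/298.257222101): X=-627688.9653, Y=5356500.0401, Z=-3395153.4914

X=-627688.965 m, Y=5356500.040 m, Z=-3395153.491 m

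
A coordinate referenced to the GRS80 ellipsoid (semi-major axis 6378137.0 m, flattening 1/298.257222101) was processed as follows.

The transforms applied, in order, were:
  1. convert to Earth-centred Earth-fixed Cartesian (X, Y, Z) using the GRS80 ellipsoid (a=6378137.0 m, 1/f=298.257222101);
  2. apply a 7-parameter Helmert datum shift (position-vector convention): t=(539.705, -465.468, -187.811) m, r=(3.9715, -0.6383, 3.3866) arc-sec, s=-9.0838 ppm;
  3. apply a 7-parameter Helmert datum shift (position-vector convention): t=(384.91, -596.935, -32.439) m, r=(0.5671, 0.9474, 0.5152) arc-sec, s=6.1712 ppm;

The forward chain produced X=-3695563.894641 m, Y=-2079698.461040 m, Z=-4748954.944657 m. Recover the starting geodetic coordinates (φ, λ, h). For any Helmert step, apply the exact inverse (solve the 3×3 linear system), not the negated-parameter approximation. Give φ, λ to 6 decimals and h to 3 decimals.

start: X=-3695563.8946, Y=-2079698.4610, Z=-4748954.9447 m
→ Helmert⁻¹: X=-3695909.3771, Y=-2079092.5206, Z=-4748904.4588
→ Helmert⁻¹: X=-3696531.4846, Y=-2078676.6758, Z=-4748708.3219
→ geod (Bowring, a=6378137.000): φ=-48.42421300°, λ=-150.64957400°, h=533.4640 m

φ=-48.424213°, λ=-150.649574°, h=533.464 m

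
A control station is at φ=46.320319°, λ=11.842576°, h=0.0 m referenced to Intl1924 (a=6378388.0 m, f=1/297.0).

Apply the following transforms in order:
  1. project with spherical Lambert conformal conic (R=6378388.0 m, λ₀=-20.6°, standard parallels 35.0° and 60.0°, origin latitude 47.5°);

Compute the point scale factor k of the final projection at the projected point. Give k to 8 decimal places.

0.97656174

start: φ=46.320319°, λ=11.842576°, h=0.000 m
→ into lcc (λ₀=-20.6°): φ=46.32031900°, λ−λ₀=32.44257600°
scale k = 0.97656174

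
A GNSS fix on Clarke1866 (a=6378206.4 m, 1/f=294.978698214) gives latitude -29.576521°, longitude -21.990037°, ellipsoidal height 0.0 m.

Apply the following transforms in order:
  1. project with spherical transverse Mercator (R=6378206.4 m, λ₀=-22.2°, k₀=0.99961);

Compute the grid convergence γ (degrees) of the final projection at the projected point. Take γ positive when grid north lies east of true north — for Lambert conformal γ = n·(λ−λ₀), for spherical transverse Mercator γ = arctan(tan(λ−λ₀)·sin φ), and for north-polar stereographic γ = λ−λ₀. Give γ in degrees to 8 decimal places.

start: φ=-29.576521°, λ=-21.990037°, h=0.000 m
→ into tm (λ₀=-22.2°): φ=-29.57652100°, λ−λ₀=0.20996300°
convergence γ = -0.10363505°

-0.10363505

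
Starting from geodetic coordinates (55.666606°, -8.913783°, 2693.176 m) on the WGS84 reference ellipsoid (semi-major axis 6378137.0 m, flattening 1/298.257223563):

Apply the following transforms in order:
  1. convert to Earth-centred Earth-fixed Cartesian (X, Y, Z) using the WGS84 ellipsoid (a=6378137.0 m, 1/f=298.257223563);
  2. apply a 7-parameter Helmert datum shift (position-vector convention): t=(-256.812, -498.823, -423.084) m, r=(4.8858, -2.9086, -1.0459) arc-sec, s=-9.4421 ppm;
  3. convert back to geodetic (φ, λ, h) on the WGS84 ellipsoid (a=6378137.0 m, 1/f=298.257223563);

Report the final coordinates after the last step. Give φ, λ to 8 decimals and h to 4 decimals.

φ=55.66635922°, λ=-8.92466610°, h=2184.4350 m

start: φ=55.666606°, λ=-8.913783°, h=2693.176 m
→ ECEF (a=6378137.000, f=1/298.257223563): X=3563510.4919, Y=-558909.1391, Z=5245819.6995
→ Helmert 7p (PV): X=3563143.2267, Y=-559545.0107, Z=5245384.0948
→ geod (Bowring, a=6378137.000): φ=55.66635922°, λ=-8.92466610°, h=2184.4350 m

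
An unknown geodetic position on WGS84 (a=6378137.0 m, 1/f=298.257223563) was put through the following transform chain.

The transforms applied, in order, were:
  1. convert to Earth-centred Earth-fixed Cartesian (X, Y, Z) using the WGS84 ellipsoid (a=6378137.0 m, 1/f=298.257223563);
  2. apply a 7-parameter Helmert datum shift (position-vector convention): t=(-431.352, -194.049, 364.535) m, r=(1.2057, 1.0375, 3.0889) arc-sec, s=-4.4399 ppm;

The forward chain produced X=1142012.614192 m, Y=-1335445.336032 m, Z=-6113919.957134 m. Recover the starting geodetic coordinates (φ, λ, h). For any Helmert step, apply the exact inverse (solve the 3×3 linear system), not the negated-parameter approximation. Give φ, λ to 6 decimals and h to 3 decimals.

start: X=1142012.6142, Y=-1335445.3360, Z=-6113919.9571 m
→ Helmert⁻¹: X=1142459.7963, Y=-1335310.0648, Z=-6114298.0871
→ geod (Bowring, a=6378137.000): φ=-74.06633200°, λ=-49.45048400°, h=3455.6680 m

φ=-74.066332°, λ=-49.450484°, h=3455.668 m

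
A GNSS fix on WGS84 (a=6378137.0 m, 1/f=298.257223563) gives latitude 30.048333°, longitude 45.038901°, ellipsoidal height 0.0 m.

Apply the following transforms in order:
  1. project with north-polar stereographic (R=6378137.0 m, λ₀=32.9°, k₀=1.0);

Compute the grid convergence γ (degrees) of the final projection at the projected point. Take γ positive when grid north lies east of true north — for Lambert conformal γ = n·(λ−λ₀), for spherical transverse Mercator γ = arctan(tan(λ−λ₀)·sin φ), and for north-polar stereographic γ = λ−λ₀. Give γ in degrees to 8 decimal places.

12.13890100

start: φ=30.048333°, λ=45.038901°, h=0.000 m
→ into stereo (λ₀=32.9°): φ=30.04833300°, λ−λ₀=12.13890100°
convergence γ = 12.13890100°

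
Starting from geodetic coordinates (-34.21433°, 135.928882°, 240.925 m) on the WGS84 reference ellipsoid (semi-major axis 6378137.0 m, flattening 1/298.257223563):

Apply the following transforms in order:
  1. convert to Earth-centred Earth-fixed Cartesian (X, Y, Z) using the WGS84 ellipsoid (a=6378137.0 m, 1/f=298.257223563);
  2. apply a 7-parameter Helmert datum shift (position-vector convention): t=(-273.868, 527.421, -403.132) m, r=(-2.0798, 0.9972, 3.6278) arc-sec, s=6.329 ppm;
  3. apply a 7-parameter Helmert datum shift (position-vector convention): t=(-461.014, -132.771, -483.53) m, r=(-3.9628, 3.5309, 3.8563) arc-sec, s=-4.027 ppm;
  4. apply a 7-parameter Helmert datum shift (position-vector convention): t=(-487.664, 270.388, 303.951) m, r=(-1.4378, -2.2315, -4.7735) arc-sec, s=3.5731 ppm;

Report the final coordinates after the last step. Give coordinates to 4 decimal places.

X=-3794982.1098 m, Y=3673102.9920 m, Z=-3566961.6307 m

start: φ=-34.214330°, λ=135.928882°, h=240.925 m
→ ECEF (a=6378137.000, f=1/298.257223563): X=-3793649.3015, Y=3672595.5661, Z=-3566267.0011
→ Helmert 7p (PV): X=-3794029.0152, Y=3673043.5481, Z=-3566711.3948
→ Helmert 7p (PV): X=-3794604.4768, Y=3672756.5293, Z=-3567186.1816
→ Helmert 7p (PV): X=-3794982.1098, Y=3673102.9920, Z=-3566961.6307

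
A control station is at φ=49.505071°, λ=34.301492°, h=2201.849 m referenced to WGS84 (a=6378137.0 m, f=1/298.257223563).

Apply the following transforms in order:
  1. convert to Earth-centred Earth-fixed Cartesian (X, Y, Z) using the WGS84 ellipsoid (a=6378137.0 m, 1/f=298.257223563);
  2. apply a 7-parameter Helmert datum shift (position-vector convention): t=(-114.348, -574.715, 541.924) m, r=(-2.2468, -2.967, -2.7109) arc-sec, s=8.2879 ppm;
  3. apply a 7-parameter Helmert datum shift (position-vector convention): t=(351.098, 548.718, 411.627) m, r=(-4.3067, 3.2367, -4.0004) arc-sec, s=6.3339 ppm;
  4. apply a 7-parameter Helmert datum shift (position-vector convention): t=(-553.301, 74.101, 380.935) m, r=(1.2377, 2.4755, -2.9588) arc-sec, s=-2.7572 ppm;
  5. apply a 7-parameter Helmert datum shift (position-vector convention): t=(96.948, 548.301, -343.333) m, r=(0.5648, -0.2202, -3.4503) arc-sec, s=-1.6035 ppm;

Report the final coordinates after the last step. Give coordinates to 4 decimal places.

X=3429352.6227 m, Y=2339974.0615 m, Z=4829842.3658 m

start: φ=49.505071°, λ=34.301492°, h=2201.849 m
→ ECEF (a=6378137.000, f=1/298.257223563): X=3429329.1032, Y=2339460.5633, Z=4828897.5212
→ Helmert 7p (PV): X=3429204.4630, Y=2338912.7668, Z=4829503.3125
→ Helmert 7p (PV): X=3429698.4284, Y=2339510.6292, Z=4829842.8822
→ Helmert 7p (PV): X=3429227.1959, Y=2339500.1004, Z=4830183.3770
→ Helmert 7p (PV): X=3429352.6227, Y=2339974.0615, Z=4829842.3658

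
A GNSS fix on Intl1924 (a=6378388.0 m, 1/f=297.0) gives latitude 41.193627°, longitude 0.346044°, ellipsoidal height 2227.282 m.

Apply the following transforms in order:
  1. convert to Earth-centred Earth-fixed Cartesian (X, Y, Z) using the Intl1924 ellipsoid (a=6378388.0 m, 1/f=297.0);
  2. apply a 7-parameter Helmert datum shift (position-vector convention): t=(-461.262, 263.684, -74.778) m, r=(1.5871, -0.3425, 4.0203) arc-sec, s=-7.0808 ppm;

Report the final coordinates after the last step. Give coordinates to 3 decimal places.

X=4807760.341 m, Y=29365.405 m, Z=4180070.024 m

start: φ=41.193627°, λ=0.346044°, h=2227.282 m
→ ECEF (a=6378388.000, f=1/297.0): X=4808263.1560, Y=29040.3737, Z=4180166.1937
→ Helmert 7p (PV): X=4807760.3406, Y=29365.4051, Z=4180070.0243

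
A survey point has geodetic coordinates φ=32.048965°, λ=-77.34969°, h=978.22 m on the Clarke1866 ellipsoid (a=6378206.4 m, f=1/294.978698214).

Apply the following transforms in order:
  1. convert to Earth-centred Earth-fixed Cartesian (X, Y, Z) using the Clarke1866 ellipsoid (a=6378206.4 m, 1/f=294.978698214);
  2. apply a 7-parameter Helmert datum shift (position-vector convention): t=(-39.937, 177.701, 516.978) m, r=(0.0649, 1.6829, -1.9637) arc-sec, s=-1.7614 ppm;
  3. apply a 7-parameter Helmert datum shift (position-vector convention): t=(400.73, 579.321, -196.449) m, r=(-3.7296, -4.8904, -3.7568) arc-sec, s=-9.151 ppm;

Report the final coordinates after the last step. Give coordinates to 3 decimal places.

start: φ=32.048965°, λ=-77.349690°, h=978.220 m
→ ECEF (a=6378206.400, f=1/294.978698214): X=1185255.5562, Y=-5280743.5445, Z=3365374.0817
→ Helmert 7p (PV): X=1185190.7152, Y=-5280568.8848, Z=3365873.7999
→ Helmert 7p (PV): X=1185404.6210, Y=-5279901.9677, Z=3365770.1300

X=1185404.621 m, Y=-5279901.968 m, Z=3365770.130 m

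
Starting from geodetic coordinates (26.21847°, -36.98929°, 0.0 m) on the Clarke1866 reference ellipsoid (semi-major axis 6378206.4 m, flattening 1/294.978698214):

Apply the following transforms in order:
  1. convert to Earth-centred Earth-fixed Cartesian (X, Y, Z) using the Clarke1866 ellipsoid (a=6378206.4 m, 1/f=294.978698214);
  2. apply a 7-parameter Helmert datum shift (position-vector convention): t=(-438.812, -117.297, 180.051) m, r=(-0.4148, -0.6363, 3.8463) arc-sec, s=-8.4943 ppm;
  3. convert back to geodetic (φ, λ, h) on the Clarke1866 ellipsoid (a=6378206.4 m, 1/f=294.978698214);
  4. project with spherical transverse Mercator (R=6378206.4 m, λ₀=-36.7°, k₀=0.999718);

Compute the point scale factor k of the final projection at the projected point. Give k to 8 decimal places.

start: φ=26.218470°, λ=-36.989290°, h=0.000 m
→ ECEF (a=6378206.400, f=1/294.978698214): X=4573450.8637, Y=-3445002.2742, Z=2800637.6342
→ Helmert 7p (PV): X=4573028.8037, Y=-3444999.3941, Z=2800814.9320
→ geod (Bowring, a=6378206.400): φ=26.22125705°, λ=-36.99180821°, h=-225.6482 m
→ into tm (λ₀=-36.7°): φ=26.22125705°, λ−λ₀=-0.29180821°
scale k = 0.99972843

0.99972843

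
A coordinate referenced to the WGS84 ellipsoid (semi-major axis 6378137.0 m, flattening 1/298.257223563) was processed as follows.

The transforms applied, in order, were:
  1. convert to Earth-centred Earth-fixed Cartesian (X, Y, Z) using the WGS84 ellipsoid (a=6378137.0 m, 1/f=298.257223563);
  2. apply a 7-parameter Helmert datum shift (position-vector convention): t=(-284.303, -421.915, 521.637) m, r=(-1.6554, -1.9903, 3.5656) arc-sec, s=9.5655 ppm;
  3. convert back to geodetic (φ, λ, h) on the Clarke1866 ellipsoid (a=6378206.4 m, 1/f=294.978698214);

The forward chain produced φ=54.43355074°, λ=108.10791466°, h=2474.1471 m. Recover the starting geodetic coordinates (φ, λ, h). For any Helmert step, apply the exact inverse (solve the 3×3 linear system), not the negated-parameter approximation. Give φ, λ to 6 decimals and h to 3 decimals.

φ=54.427127°, λ=108.100211°, h=2083.216 m

start: φ=54.433551°, λ=108.107915°, h=2474.147 m
→ ECEF (a=6378206.400, f=1/294.978698214): X=-1156092.1758, Y=3535414.5871, Z=5166771.2839
→ Helmert⁻¹: X=-1155685.8454, Y=3535781.1960, Z=5166239.7579
→ geod (Bowring, a=6378137.000): φ=54.42712700°, λ=108.10021100°, h=2083.2160 m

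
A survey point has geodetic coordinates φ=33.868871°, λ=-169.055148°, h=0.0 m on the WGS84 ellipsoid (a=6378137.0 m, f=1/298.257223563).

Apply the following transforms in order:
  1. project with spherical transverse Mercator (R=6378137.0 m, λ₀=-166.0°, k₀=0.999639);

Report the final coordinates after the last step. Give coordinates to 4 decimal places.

start: φ=33.868871°, λ=-169.055148°, h=0.000 m
→ tm (R=6378137.0, λ₀=-166.0°): E=-282336.8455, N=3773101.7702

E=-282336.8455 m, N=3773101.7702 m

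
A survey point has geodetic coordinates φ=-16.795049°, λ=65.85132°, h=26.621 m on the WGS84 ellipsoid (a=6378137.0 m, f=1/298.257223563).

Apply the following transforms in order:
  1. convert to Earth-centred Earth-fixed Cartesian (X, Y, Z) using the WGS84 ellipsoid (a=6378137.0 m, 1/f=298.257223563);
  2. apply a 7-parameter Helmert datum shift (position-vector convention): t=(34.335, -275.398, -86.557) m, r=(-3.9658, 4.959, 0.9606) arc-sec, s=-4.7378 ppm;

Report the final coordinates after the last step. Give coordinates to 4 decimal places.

X=2498692.1983 m, Y=5572968.4396 m, Z=-1831383.9255 m

start: φ=-16.795049°, λ=65.851320°, h=26.621 m
→ ECEF (a=6378137.000, f=1/298.257223563): X=2498739.6810, Y=5573293.8125, Z=-1831138.8142
→ Helmert 7p (PV): X=2498692.1983, Y=5572968.4396, Z=-1831383.9255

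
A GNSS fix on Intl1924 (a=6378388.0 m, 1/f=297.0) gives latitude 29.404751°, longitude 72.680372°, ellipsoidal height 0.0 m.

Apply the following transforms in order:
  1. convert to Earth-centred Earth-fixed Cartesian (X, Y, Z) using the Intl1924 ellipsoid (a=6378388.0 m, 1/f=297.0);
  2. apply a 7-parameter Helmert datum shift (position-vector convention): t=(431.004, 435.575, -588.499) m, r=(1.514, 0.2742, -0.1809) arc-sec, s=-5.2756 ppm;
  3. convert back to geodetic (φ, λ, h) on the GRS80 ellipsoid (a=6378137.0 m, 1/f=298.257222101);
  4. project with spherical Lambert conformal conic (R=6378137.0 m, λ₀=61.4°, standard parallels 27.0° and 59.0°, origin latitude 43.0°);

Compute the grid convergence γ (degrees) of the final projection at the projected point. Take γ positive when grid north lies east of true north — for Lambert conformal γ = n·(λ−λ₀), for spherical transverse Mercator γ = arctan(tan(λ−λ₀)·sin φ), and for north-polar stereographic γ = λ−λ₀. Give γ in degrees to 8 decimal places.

start: φ=29.404751°, λ=72.680372°, h=0.000 m
→ ECEF (a=6378388.000, f=1/297.0): X=1655576.4058, Y=5309037.4351, Z=3113105.9278
→ Helmert 7p (PV): X=1656007.4702, Y=5309420.6995, Z=3112537.7730
→ geod (Bowring, a=6378137.000): φ=29.39739290°, λ=72.67730801°, h=380.6871 m
→ into lcc (λ₀=61.4°): φ=29.39739290°, λ−λ₀=11.27730801°
convergence γ = 7.79618389°

7.79618389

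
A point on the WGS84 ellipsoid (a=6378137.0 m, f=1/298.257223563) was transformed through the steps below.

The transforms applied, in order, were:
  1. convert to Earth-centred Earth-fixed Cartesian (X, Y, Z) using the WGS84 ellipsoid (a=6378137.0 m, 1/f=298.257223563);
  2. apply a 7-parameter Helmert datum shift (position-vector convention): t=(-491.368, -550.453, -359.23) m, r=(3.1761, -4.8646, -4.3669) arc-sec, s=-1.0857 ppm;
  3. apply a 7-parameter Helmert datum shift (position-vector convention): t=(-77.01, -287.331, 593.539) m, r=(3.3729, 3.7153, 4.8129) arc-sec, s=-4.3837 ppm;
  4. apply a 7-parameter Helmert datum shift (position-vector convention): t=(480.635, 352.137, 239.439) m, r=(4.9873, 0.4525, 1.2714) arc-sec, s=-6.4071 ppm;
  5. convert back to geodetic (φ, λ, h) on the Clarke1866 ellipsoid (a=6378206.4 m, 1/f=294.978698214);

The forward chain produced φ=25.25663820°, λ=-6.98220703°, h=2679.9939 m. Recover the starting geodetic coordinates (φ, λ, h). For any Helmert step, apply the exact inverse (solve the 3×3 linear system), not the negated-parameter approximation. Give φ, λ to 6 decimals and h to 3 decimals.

start: φ=25.256638°, λ=-6.982207°, h=2679.994 m
→ ECEF (a=6378206.400, f=1/294.978698214): X=5731643.7551, Y=-701950.6580, Z=2705801.8924
→ Helmert⁻¹: X=5731189.5762, Y=-702277.2021, Z=2705609.3418
→ Helmert⁻¹: X=5731226.6026, Y=-702082.4433, Z=2705142.3739
→ Helmert⁻¹: X=5731802.8468, Y=-701369.7442, Z=2705380.1608
→ geod (Bowring, a=6378137.000): φ=25.25120700°, λ=-6.97629400°, h=2605.2660 m

φ=25.251207°, λ=-6.976294°, h=2605.266 m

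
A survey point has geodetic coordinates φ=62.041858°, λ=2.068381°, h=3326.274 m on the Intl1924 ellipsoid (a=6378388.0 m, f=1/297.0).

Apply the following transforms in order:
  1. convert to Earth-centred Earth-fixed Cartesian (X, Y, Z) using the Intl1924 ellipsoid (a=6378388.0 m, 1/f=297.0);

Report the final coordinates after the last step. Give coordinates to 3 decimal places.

X=2997834.857 m, Y=108269.051 m, Z=5613765.073 m

start: φ=62.041858°, λ=2.068381°, h=3326.274 m
→ ECEF (a=6378388.000, f=1/297.0): X=2997834.8568, Y=108269.0508, Z=5613765.0732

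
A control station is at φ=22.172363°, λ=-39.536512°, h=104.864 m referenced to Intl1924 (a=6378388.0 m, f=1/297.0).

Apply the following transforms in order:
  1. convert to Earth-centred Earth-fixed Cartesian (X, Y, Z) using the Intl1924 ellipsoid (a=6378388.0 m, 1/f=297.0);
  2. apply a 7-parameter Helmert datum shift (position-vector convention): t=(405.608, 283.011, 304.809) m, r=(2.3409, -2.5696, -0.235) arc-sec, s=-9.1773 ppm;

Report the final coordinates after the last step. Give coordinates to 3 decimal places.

start: φ=22.172363°, λ=-39.536512°, h=104.864 m
→ ECEF (a=6378388.000, f=1/297.0): X=4557635.2931, Y=-3761905.1547, Z=2392168.7523
→ Helmert 7p (PV): X=4557964.9875, Y=-3761619.9606, Z=2392465.6917

X=4557964.988 m, Y=-3761619.961 m, Z=2392465.692 m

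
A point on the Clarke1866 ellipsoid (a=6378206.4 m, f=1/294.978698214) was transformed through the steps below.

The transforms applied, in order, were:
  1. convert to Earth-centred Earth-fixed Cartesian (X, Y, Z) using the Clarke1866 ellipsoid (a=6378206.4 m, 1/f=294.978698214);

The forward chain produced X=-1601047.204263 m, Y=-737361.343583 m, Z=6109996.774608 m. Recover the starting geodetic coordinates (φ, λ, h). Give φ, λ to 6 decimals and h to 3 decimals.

φ=74.010909°, λ=-155.271594°, h=938.279 m

start: X=-1601047.2043, Y=-737361.3436, Z=6109996.7746 m
→ geod (Bowring, a=6378206.400): φ=74.01090900°, λ=-155.27159400°, h=938.2790 m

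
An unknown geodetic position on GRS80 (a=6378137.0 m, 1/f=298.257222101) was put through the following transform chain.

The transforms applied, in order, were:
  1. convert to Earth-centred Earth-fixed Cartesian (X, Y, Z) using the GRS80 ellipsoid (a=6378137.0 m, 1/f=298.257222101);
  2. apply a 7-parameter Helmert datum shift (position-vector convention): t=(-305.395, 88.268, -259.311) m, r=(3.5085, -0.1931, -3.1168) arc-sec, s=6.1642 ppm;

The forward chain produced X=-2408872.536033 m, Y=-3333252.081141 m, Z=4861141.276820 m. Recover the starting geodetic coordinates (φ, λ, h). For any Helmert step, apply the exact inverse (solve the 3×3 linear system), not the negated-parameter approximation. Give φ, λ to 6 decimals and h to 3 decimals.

φ=49.961135°, λ=-125.850452°, h=1855.215 m

start: X=-2408872.5360, Y=-3333252.0811, Z=4861141.2768 m
→ Helmert⁻¹: X=-2408497.3751, Y=-3333273.5045, Z=4861429.5741
→ geod (Bowring, a=6378137.000): φ=49.96113500°, λ=-125.85045200°, h=1855.2150 m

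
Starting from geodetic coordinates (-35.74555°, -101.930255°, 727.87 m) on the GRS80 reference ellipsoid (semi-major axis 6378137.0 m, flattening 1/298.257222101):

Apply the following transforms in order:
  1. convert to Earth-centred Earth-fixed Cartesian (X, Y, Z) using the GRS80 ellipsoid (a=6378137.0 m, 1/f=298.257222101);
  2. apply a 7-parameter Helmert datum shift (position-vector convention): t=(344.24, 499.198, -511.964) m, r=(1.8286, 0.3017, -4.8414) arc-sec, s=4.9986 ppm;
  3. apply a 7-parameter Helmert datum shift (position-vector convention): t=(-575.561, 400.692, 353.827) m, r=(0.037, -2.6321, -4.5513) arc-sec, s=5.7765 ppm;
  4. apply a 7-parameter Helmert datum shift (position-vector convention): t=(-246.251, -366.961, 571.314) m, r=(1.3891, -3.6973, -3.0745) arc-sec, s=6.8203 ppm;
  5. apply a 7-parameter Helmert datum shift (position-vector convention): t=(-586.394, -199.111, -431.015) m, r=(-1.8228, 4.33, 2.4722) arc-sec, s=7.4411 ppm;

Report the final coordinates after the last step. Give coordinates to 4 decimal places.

X=-1072767.8319 m, Y=-5070893.2613 m, Z=-3705893.8361 m

start: φ=-35.745550°, λ=-101.930255°, h=727.870 m
→ ECEF (a=6378137.000, f=1/298.257222101): X=-1071461.8339, Y=-5071177.7714, Z=-3705739.2035
→ Helmert 7p (PV): X=-1071247.4002, Y=-5070645.9203, Z=-3706313.0816
→ Helmert 7p (PV): X=-1071893.7396, Y=-5070250.2165, Z=-3705995.2437
→ Helmert 7p (PV): X=-1072156.4464, Y=-5070610.8224, Z=-3705502.5656
→ Helmert 7p (PV): X=-1072767.8319, Y=-5070893.2613, Z=-3705893.8361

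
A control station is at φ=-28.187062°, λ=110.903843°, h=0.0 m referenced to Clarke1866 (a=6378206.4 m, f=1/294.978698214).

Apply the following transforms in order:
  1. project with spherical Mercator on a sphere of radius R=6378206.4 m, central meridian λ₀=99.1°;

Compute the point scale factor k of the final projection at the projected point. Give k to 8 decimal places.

start: φ=-28.187062°, λ=110.903843°, h=0.000 m
→ into merc (λ₀=99.1°): φ=-28.18706200°, λ−λ₀=11.80384300°
scale k = 1.13454561

1.13454561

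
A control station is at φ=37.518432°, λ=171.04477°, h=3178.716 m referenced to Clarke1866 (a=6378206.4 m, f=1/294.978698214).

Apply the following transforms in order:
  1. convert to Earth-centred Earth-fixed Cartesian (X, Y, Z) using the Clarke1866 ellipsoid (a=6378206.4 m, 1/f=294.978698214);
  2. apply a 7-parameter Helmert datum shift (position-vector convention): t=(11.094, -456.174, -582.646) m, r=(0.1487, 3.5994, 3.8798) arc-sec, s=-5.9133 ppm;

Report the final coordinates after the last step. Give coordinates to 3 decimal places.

X=-5005936.961 m, Y=788310.253 m, Z=3864411.683 m

start: φ=37.518432°, λ=171.044770°, h=3178.716 m
→ ECEF (a=6378206.400, f=1/294.978698214): X=-5006030.2634, Y=788868.0397, Z=3864929.2585
→ Helmert 7p (PV): X=-5005936.9615, Y=788310.2527, Z=3864411.6834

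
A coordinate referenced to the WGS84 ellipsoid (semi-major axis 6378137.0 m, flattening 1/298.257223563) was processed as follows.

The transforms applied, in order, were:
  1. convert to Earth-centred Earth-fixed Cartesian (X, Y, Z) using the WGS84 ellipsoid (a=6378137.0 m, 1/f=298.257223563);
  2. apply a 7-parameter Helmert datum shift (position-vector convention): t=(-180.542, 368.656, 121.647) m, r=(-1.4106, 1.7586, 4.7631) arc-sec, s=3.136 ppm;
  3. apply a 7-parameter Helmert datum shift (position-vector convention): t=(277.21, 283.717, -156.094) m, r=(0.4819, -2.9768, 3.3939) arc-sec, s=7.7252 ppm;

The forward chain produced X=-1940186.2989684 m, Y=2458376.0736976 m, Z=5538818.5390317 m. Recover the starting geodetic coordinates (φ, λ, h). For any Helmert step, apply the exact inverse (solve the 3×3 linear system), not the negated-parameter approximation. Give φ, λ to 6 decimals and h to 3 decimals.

start: X=-1940186.2990, Y=2458376.0737, Z=5538818.5390 m
→ Helmert⁻¹: X=-1940328.1347, Y=2458118.2347, Z=5538954.1034
→ Helmert⁻¹: X=-1940131.9773, Y=2457748.7943, Z=5538815.3533
→ geod (Bowring, a=6378137.000): φ=60.68396300°, λ=128.28734800°, h=722.6690 m

φ=60.683963°, λ=128.287348°, h=722.669 m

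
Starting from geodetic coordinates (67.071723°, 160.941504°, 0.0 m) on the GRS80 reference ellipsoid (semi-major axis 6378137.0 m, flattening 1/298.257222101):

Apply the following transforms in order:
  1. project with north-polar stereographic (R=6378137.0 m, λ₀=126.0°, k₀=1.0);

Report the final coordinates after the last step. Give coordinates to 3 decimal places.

E=1481666.292 m, N=-2120643.502 m

start: φ=67.071723°, λ=160.941504°, h=0.000 m
→ stereo (R=6378137.0, λ₀=126.0°): E=1481666.2919, N=-2120643.5021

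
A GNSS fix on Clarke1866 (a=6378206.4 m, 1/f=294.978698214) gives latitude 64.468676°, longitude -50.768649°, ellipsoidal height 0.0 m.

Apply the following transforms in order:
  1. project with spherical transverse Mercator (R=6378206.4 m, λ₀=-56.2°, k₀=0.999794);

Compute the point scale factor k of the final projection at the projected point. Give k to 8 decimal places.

start: φ=64.468676°, λ=-50.768649°, h=0.000 m
→ into tm (λ₀=-56.2°): φ=64.46867600°, λ−λ₀=5.43135100°
scale k = 1.00062702

1.00062702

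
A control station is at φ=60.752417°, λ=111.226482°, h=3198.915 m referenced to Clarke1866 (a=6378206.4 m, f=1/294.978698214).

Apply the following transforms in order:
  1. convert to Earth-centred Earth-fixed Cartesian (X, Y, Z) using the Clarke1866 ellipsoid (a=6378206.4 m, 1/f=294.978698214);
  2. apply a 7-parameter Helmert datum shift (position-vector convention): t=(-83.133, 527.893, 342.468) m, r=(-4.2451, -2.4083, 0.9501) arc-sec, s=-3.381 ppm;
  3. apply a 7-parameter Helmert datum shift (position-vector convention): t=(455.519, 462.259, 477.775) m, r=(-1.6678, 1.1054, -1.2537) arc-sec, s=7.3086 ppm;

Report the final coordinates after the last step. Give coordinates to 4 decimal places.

X=-1131417.4992 m, Y=2915004.7691 m, Z=5545261.6740 m

start: φ=60.752417°, λ=111.226482°, h=3198.915 m
→ ECEF (a=6378206.400, f=1/294.978698214): X=-1131754.7110, Y=2913842.5573, Z=5544510.3354
→ Helmert 7p (PV): X=-1131912.1754, Y=2914469.4957, Z=5544760.8742
→ Helmert 7p (PV): X=-1131417.4992, Y=2915004.7691, Z=5545261.6740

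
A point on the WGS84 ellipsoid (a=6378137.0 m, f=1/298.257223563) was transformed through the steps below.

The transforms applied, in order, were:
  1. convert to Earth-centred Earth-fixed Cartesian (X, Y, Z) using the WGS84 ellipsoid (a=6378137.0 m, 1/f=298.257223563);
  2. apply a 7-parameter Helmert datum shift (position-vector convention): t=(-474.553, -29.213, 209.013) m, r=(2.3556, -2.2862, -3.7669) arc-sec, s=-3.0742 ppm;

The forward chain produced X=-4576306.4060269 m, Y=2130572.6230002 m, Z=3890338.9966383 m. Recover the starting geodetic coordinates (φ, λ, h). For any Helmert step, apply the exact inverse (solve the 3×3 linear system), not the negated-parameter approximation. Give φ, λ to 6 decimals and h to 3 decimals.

φ=37.807815°, λ=155.032723°, h=2537.969 m

start: X=-4576306.4060, Y=2130572.6230, Z=3890338.9966 m
→ Helmert⁻¹: X=-4575841.7116, Y=2130569.2466, Z=3890168.3288
→ geod (Bowring, a=6378137.000): φ=37.80781500°, λ=155.03272300°, h=2537.9690 m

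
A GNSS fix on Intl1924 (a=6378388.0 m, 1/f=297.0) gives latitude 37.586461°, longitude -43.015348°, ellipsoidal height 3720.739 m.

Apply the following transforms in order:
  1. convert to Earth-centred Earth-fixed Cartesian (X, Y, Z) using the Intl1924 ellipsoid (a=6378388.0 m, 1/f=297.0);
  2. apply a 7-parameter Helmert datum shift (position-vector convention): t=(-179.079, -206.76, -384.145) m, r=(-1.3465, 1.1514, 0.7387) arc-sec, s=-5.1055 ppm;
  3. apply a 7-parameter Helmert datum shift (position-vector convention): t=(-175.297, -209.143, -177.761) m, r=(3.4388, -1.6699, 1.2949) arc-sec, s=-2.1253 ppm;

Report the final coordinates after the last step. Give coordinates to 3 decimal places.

start: φ=37.586461°, λ=-43.015348°, h=3720.739 m
→ ECEF (a=6378388.000, f=1/297.0): X=3702453.5912, Y=-3454448.5239, Z=3871504.7733
→ Helmert 7p (PV): X=3702289.5919, Y=-3454599.1145, Z=3871102.7454
→ Helmert 7p (PV): X=3702096.7739, Y=-3454842.2111, Z=3870889.1363

X=3702096.774 m, Y=-3454842.211 m, Z=3870889.136 m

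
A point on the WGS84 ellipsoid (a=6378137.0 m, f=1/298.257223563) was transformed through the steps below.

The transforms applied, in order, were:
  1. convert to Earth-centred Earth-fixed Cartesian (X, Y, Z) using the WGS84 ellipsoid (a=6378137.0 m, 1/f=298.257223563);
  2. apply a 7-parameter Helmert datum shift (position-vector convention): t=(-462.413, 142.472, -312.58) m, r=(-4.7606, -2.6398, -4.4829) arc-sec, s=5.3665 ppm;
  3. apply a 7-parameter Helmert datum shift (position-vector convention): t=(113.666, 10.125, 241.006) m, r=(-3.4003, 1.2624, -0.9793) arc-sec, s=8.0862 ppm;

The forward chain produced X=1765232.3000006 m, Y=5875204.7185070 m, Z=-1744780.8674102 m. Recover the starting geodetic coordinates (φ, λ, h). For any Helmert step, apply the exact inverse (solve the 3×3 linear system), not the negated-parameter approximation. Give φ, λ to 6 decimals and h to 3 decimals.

start: X=1765232.3000, Y=5875204.7185, Z=-1744780.8674 m
→ Helmert⁻¹: X=1765087.1462, Y=5875184.2310, Z=-1744900.1070
→ Helmert⁻¹: X=1765390.0711, Y=5875088.8616, Z=-1744465.1611
→ geod (Bowring, a=6378137.000): φ=-15.97542200°, λ=73.27514000°, h=1277.9540 m

φ=-15.975422°, λ=73.275140°, h=1277.954 m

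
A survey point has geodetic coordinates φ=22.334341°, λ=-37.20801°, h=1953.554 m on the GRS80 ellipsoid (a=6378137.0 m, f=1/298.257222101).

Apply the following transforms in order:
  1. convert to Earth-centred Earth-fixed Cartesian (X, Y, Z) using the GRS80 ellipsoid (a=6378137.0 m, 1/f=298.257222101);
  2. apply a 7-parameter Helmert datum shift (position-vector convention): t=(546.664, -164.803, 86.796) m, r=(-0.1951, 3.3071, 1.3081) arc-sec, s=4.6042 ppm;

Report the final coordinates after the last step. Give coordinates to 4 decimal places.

start: φ=22.334341°, λ=-37.208010°, h=1953.554 m
→ ECEF (a=6378137.000, f=1/298.257222101): X=4702471.1533, Y=-3570406.1607, Z=2409441.2037
→ Helmert 7p (PV): X=4703100.7429, Y=-3570555.3010, Z=2409467.0741

X=4703100.7429 m, Y=-3570555.3010 m, Z=2409467.0741 m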